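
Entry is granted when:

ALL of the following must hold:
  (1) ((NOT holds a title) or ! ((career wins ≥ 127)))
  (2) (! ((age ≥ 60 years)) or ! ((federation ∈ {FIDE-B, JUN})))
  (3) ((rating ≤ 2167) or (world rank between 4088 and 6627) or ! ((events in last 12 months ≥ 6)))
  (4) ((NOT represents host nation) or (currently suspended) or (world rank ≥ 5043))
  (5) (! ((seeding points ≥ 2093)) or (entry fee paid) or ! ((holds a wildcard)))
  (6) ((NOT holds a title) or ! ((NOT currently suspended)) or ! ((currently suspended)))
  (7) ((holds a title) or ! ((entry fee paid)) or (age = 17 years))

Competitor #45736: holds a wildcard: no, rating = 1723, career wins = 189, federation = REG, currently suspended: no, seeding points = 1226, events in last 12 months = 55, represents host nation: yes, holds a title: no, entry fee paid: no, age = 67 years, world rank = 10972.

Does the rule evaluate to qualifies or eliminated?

Atomic conditions:
  NOT holds a title: no → true
  career wins ≥ 127: 189 ≥ 127 is true
  age ≥ 60 years: 67 ≥ 60 is true
  federation ∈ {FIDE-B, JUN}: REG is not in the set → false
  rating ≤ 2167: 1723 ≤ 2167 is true
  world rank between 4088 and 6627: 10972 in [4088, 6627] is false
  events in last 12 months ≥ 6: 55 ≥ 6 is true
  NOT represents host nation: yes → false
  currently suspended: no → false
  world rank ≥ 5043: 10972 ≥ 5043 is true
  seeding points ≥ 2093: 1226 ≥ 2093 is false
  entry fee paid: no → false
  holds a wildcard: no → false
  NOT currently suspended: no → true
  holds a title: no → false
  age = 17 years: 67 == 17 is false
Combine:
[1.2] NOT true = false
[1] true OR false = true
[2.1] NOT true = false
[2.2] NOT false = true
[2] false OR true = true
[3.3] NOT true = false
[3] true OR false OR false = true
[4] false OR false OR true = true
[5.1] NOT false = true
[5.3] NOT false = true
[5] true OR false OR true = true
[6.2] NOT true = false
[6.3] NOT false = true
[6] true OR false OR true = true
[7.2] NOT false = true
[7] false OR true OR false = true
[root] true AND true AND true AND true AND true AND true AND true = true
Overall: true → qualifies

Qualifies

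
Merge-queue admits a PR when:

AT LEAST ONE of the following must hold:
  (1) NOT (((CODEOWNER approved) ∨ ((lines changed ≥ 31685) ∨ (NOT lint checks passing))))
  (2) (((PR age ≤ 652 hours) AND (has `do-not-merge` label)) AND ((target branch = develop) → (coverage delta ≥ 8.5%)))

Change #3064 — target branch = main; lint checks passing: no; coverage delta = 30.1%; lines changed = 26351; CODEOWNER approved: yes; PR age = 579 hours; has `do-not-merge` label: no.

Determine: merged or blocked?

Atomic conditions:
  CODEOWNER approved: yes → true
  lines changed ≥ 31685: 26351 ≥ 31685 is false
  NOT lint checks passing: no → true
  PR age ≤ 652 hours: 579 ≤ 652 is true
  has `do-not-merge` label: no → false
  target branch = develop: main == develop is false
  coverage delta ≥ 8.5%: 30.1 ≥ 8.5 is true
Combine:
[1.1.2] false OR true = true
[1.1] true OR true = true
[1] NOT true = false
[2.1] true AND false = false
[2.2] false → true (antecedent false ⇒ implication holds) = true
[2] false AND true = false
[root] false OR false = false
Overall: false → blocked

Blocked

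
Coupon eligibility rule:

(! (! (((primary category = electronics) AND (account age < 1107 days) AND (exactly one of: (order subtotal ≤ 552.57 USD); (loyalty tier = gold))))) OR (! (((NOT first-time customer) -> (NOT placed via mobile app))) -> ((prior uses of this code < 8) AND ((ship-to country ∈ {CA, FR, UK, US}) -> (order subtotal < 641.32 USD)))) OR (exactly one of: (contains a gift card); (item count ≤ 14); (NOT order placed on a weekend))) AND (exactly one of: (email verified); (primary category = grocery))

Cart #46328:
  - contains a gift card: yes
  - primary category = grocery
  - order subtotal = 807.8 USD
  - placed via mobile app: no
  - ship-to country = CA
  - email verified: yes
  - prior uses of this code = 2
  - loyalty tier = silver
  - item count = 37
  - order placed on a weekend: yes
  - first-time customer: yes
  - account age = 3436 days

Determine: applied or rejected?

Rejected

Atomic conditions:
  primary category = electronics: grocery == electronics is false
  account age < 1107 days: 3436 < 1107 is false
  order subtotal ≤ 552.57 USD: 807.8 ≤ 552.57 is false
  loyalty tier = gold: silver == gold is false
  NOT first-time customer: yes → false
  NOT placed via mobile app: no → true
  prior uses of this code < 8: 2 < 8 is true
  ship-to country ∈ {CA, FR, UK, US}: CA is in the set → true
  order subtotal < 641.32 USD: 807.8 < 641.32 is false
  contains a gift card: yes → true
  item count ≤ 14: 37 ≤ 14 is false
  NOT order placed on a weekend: yes → false
  email verified: yes → true
  primary category = grocery: grocery == grocery is true
Combine:
[1.1.1.1.3] exactly-one(false, false) = false
[1.1.1.1] false AND false AND false = false
[1.1.1] NOT false = true
[1.1] NOT true = false
[1.2.1.1] false → true (antecedent false ⇒ implication holds) = true
[1.2.1] NOT true = false
[1.2.2.2] true → false = false
[1.2.2] true AND false = false
[1.2] false → false (antecedent false ⇒ implication holds) = true
[1.3] exactly-one(true, false, false) = true
[1] false OR true OR true = true
[2] exactly-one(true, true) = false
[root] true AND false = false
Overall: false → rejected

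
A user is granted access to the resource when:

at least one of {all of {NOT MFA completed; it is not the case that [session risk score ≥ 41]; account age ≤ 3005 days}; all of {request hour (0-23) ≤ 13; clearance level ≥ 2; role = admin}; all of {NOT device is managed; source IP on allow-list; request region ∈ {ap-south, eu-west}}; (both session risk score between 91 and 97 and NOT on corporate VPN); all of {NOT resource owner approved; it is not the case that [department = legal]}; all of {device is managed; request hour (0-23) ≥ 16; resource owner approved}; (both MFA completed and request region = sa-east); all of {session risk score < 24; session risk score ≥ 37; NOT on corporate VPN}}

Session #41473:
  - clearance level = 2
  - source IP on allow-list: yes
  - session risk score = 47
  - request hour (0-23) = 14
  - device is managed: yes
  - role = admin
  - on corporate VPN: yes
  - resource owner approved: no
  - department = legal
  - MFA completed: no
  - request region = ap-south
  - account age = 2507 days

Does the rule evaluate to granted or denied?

Denied

Atomic conditions:
  NOT MFA completed: no → true
  session risk score ≥ 41: 47 ≥ 41 is true
  account age ≤ 3005 days: 2507 ≤ 3005 is true
  request hour (0-23) ≤ 13: 14 ≤ 13 is false
  clearance level ≥ 2: 2 ≥ 2 is true
  role = admin: admin == admin is true
  NOT device is managed: yes → false
  source IP on allow-list: yes → true
  request region ∈ {ap-south, eu-west}: ap-south is in the set → true
  session risk score between 91 and 97: 47 in [91, 97] is false
  NOT on corporate VPN: yes → false
  NOT resource owner approved: no → true
  department = legal: legal == legal is true
  device is managed: yes → true
  request hour (0-23) ≥ 16: 14 ≥ 16 is false
  resource owner approved: no → false
  MFA completed: no → false
  request region = sa-east: ap-south == sa-east is false
  session risk score < 24: 47 < 24 is false
  session risk score ≥ 37: 47 ≥ 37 is true
Combine:
[1.2] NOT true = false
[1] true AND false AND true = false
[2] false AND true AND true = false
[3] false AND true AND true = false
[4] false AND false = false
[5.2] NOT true = false
[5] true AND false = false
[6] true AND false AND false = false
[7] false AND false = false
[8] false AND true AND false = false
[root] false OR false OR false OR false OR false OR false OR false OR false = false
Overall: false → denied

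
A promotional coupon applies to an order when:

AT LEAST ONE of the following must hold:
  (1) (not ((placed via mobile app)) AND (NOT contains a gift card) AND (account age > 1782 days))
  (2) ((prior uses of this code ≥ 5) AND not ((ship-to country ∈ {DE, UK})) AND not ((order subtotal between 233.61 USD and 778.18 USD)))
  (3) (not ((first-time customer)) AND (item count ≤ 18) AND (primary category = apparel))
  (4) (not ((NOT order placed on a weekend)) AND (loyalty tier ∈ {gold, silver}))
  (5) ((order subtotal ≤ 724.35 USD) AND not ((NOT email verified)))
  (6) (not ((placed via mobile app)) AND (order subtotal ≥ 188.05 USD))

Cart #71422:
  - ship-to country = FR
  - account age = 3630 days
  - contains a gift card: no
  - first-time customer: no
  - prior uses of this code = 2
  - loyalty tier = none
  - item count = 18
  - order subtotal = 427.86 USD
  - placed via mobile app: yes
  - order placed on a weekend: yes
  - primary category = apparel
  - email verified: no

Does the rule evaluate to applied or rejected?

Atomic conditions:
  placed via mobile app: yes → true
  NOT contains a gift card: no → true
  account age > 1782 days: 3630 > 1782 is true
  prior uses of this code ≥ 5: 2 ≥ 5 is false
  ship-to country ∈ {DE, UK}: FR is not in the set → false
  order subtotal between 233.61 USD and 778.18 USD: 427.86 in [233.61, 778.18] is true
  first-time customer: no → false
  item count ≤ 18: 18 ≤ 18 is true
  primary category = apparel: apparel == apparel is true
  NOT order placed on a weekend: yes → false
  loyalty tier ∈ {gold, silver}: none is not in the set → false
  order subtotal ≤ 724.35 USD: 427.86 ≤ 724.35 is true
  NOT email verified: no → true
  order subtotal ≥ 188.05 USD: 427.86 ≥ 188.05 is true
Combine:
[1.1] NOT true = false
[1] false AND true AND true = false
[2.2] NOT false = true
[2.3] NOT true = false
[2] false AND true AND false = false
[3.1] NOT false = true
[3] true AND true AND true = true
[4.1] NOT false = true
[4] true AND false = false
[5.2] NOT true = false
[5] true AND false = false
[6.1] NOT true = false
[6] false AND true = false
[root] false OR false OR true OR false OR false OR false = true
Overall: true → applied

Applied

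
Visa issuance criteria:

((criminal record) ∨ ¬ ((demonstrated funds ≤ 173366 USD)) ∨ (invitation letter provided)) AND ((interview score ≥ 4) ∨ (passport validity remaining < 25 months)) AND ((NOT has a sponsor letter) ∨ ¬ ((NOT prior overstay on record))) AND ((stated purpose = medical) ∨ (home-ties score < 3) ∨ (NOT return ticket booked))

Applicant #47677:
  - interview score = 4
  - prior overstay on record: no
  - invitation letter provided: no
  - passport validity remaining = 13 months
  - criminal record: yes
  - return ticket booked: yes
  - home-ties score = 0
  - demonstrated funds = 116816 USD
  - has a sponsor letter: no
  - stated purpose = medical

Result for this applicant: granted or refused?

Granted

Atomic conditions:
  criminal record: yes → true
  demonstrated funds ≤ 173366 USD: 116816 ≤ 173366 is true
  invitation letter provided: no → false
  interview score ≥ 4: 4 ≥ 4 is true
  passport validity remaining < 25 months: 13 < 25 is true
  NOT has a sponsor letter: no → true
  NOT prior overstay on record: no → true
  stated purpose = medical: medical == medical is true
  home-ties score < 3: 0 < 3 is true
  NOT return ticket booked: yes → false
Combine:
[1.2] NOT true = false
[1] true OR false OR false = true
[2] true OR true = true
[3.2] NOT true = false
[3] true OR false = true
[4] true OR true OR false = true
[root] true AND true AND true AND true = true
Overall: true → granted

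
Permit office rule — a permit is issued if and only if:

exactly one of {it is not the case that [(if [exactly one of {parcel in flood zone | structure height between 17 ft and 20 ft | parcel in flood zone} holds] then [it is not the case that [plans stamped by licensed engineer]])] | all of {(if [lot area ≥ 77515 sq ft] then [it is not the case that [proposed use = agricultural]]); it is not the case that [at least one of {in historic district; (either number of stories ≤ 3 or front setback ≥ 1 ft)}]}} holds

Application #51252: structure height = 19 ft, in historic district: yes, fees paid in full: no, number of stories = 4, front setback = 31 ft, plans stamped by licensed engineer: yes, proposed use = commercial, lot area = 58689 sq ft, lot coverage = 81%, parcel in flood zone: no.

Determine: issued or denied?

Issued

Atomic conditions:
  parcel in flood zone: no → false
  structure height between 17 ft and 20 ft: 19 in [17, 20] is true
  plans stamped by licensed engineer: yes → true
  lot area ≥ 77515 sq ft: 58689 ≥ 77515 is false
  proposed use = agricultural: commercial == agricultural is false
  in historic district: yes → true
  number of stories ≤ 3: 4 ≤ 3 is false
  front setback ≥ 1 ft: 31 ≥ 1 is true
Combine:
[1.1.1] exactly-one(false, true, false) = true
[1.1.2] NOT true = false
[1.1] true → false = false
[1] NOT false = true
[2.1.2] NOT false = true
[2.1] false → true (antecedent false ⇒ implication holds) = true
[2.2.1.2] false OR true = true
[2.2.1] true OR true = true
[2.2] NOT true = false
[2] true AND false = false
[root] exactly-one(true, false) = true
Overall: true → issued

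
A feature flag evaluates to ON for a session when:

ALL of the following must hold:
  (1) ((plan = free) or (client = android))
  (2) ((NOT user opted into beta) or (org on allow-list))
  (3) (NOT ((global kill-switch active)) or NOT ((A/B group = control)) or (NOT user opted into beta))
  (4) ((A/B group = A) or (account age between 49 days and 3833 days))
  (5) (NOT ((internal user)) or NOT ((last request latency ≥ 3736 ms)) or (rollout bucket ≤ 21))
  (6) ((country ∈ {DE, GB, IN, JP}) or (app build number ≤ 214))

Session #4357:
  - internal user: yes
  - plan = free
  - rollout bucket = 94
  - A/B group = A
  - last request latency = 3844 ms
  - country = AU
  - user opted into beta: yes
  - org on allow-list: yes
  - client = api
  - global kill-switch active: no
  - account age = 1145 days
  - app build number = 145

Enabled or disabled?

Atomic conditions:
  plan = free: free == free is true
  client = android: api == android is false
  NOT user opted into beta: yes → false
  org on allow-list: yes → true
  global kill-switch active: no → false
  A/B group = control: A == control is false
  A/B group = A: A == A is true
  account age between 49 days and 3833 days: 1145 in [49, 3833] is true
  internal user: yes → true
  last request latency ≥ 3736 ms: 3844 ≥ 3736 is true
  rollout bucket ≤ 21: 94 ≤ 21 is false
  country ∈ {DE, GB, IN, JP}: AU is not in the set → false
  app build number ≤ 214: 145 ≤ 214 is true
Combine:
[1] true OR false = true
[2] false OR true = true
[3.1] NOT false = true
[3.2] NOT false = true
[3] true OR true OR false = true
[4] true OR true = true
[5.1] NOT true = false
[5.2] NOT true = false
[5] false OR false OR false = false
[6] false OR true = true
[root] true AND true AND true AND true AND false AND true = false
Overall: false → disabled

Disabled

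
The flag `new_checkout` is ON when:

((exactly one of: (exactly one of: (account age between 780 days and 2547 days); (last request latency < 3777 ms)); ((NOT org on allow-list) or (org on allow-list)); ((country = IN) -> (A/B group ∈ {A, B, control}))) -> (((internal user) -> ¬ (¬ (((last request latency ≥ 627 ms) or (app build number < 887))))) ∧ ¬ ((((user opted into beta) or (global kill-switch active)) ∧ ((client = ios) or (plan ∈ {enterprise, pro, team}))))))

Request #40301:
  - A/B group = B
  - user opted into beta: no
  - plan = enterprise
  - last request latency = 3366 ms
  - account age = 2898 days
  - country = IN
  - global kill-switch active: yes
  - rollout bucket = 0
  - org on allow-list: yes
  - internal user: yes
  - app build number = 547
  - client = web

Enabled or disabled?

Enabled

Atomic conditions:
  account age between 780 days and 2547 days: 2898 in [780, 2547] is false
  last request latency < 3777 ms: 3366 < 3777 is true
  NOT org on allow-list: yes → false
  org on allow-list: yes → true
  country = IN: IN == IN is true
  A/B group ∈ {A, B, control}: B is in the set → true
  internal user: yes → true
  last request latency ≥ 627 ms: 3366 ≥ 627 is true
  app build number < 887: 547 < 887 is true
  user opted into beta: no → false
  global kill-switch active: yes → true
  client = ios: web == ios is false
  plan ∈ {enterprise, pro, team}: enterprise is in the set → true
Combine:
[1.1] exactly-one(false, true) = true
[1.2] false OR true = true
[1.3] true → true = true
[1] exactly-one(true, true, true) = false
[2.1.2.1.1] true OR true = true
[2.1.2.1] NOT true = false
[2.1.2] NOT false = true
[2.1] true → true = true
[2.2.1.1] false OR true = true
[2.2.1.2] false OR true = true
[2.2.1] true AND true = true
[2.2] NOT true = false
[2] true AND false = false
[root] false → false (antecedent false ⇒ implication holds) = true
Overall: true → enabled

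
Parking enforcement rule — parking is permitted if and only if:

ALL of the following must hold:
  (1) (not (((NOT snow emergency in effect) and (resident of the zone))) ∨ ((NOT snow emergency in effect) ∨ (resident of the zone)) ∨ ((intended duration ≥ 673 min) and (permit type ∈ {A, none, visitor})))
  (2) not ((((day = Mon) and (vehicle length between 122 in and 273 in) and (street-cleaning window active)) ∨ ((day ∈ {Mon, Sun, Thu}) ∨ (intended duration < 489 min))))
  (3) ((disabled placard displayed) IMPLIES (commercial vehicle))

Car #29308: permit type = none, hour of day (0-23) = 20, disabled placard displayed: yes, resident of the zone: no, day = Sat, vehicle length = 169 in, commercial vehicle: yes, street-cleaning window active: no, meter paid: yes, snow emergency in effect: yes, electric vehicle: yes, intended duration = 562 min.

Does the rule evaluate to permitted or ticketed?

Permitted

Atomic conditions:
  NOT snow emergency in effect: yes → false
  resident of the zone: no → false
  intended duration ≥ 673 min: 562 ≥ 673 is false
  permit type ∈ {A, none, visitor}: none is in the set → true
  day = Mon: Sat == Mon is false
  vehicle length between 122 in and 273 in: 169 in [122, 273] is true
  street-cleaning window active: no → false
  day ∈ {Mon, Sun, Thu}: Sat is not in the set → false
  intended duration < 489 min: 562 < 489 is false
  disabled placard displayed: yes → true
  commercial vehicle: yes → true
Combine:
[1.1.1] false AND false = false
[1.1] NOT false = true
[1.2] false OR false = false
[1.3] false AND true = false
[1] true OR false OR false = true
[2.1.1] false AND true AND false = false
[2.1.2] false OR false = false
[2.1] false OR false = false
[2] NOT false = true
[3] true → true = true
[root] true AND true AND true = true
Overall: true → permitted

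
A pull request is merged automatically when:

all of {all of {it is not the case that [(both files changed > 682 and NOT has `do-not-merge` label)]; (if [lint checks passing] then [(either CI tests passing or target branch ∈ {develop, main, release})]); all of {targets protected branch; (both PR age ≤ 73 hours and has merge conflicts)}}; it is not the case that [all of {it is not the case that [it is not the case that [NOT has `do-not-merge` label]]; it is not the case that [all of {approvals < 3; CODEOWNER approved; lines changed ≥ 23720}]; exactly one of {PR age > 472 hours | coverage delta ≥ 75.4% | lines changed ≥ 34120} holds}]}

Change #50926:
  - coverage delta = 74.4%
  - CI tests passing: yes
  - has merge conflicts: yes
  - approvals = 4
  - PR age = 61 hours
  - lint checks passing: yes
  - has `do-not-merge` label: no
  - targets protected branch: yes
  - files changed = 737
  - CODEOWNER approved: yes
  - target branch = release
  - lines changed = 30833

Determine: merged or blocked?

Atomic conditions:
  files changed > 682: 737 > 682 is true
  NOT has `do-not-merge` label: no → true
  lint checks passing: yes → true
  CI tests passing: yes → true
  target branch ∈ {develop, main, release}: release is in the set → true
  targets protected branch: yes → true
  PR age ≤ 73 hours: 61 ≤ 73 is true
  has merge conflicts: yes → true
  approvals < 3: 4 < 3 is false
  CODEOWNER approved: yes → true
  lines changed ≥ 23720: 30833 ≥ 23720 is true
  PR age > 472 hours: 61 > 472 is false
  coverage delta ≥ 75.4%: 74.4 ≥ 75.4 is false
  lines changed ≥ 34120: 30833 ≥ 34120 is false
Combine:
[1.1.1] true AND true = true
[1.1] NOT true = false
[1.2.2] true OR true = true
[1.2] true → true = true
[1.3.2] true AND true = true
[1.3] true AND true = true
[1] false AND true AND true = false
[2.1.1.1] NOT true = false
[2.1.1] NOT false = true
[2.1.2.1] false AND true AND true = false
[2.1.2] NOT false = true
[2.1.3] exactly-one(false, false, false) = false
[2.1] true AND true AND false = false
[2] NOT false = true
[root] false AND true = false
Overall: false → blocked

Blocked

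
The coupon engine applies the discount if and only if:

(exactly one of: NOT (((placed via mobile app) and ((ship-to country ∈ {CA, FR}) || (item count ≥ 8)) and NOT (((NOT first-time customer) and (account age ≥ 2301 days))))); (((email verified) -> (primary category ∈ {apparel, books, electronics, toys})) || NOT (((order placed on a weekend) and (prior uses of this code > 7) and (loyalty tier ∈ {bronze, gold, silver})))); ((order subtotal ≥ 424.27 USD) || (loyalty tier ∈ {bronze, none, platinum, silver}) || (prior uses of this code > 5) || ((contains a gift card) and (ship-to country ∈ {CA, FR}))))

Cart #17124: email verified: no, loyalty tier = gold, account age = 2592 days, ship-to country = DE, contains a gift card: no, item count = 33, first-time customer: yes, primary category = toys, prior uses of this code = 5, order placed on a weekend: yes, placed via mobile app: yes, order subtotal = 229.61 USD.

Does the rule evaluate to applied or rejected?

Applied

Atomic conditions:
  placed via mobile app: yes → true
  ship-to country ∈ {CA, FR}: DE is not in the set → false
  item count ≥ 8: 33 ≥ 8 is true
  NOT first-time customer: yes → false
  account age ≥ 2301 days: 2592 ≥ 2301 is true
  email verified: no → false
  primary category ∈ {apparel, books, electronics, toys}: toys is in the set → true
  order placed on a weekend: yes → true
  prior uses of this code > 7: 5 > 7 is false
  loyalty tier ∈ {bronze, gold, silver}: gold is in the set → true
  order subtotal ≥ 424.27 USD: 229.61 ≥ 424.27 is false
  loyalty tier ∈ {bronze, none, platinum, silver}: gold is not in the set → false
  prior uses of this code > 5: 5 > 5 is false
  contains a gift card: no → false
Combine:
[1.1.2] false OR true = true
[1.1.3.1] false AND true = false
[1.1.3] NOT false = true
[1.1] true AND true AND true = true
[1] NOT true = false
[2.1] false → true (antecedent false ⇒ implication holds) = true
[2.2.1] true AND false AND true = false
[2.2] NOT false = true
[2] true OR true = true
[3.4] false AND false = false
[3] false OR false OR false OR false = false
[root] exactly-one(false, true, false) = true
Overall: true → applied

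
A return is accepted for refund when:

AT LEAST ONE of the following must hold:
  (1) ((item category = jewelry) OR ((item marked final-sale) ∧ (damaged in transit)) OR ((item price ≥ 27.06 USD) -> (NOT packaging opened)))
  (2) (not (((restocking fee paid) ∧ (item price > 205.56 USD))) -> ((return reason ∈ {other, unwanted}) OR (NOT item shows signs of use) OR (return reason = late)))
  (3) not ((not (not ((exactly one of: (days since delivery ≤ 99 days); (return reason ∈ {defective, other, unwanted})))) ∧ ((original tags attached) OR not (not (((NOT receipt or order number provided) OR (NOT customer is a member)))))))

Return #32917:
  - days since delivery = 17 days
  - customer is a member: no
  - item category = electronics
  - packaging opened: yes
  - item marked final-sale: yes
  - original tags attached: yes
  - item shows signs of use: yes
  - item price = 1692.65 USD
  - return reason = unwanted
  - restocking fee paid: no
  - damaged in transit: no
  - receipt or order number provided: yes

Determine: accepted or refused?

Atomic conditions:
  item category = jewelry: electronics == jewelry is false
  item marked final-sale: yes → true
  damaged in transit: no → false
  item price ≥ 27.06 USD: 1692.65 ≥ 27.06 is true
  NOT packaging opened: yes → false
  restocking fee paid: no → false
  item price > 205.56 USD: 1692.65 > 205.56 is true
  return reason ∈ {other, unwanted}: unwanted is in the set → true
  NOT item shows signs of use: yes → false
  return reason = late: unwanted == late is false
  days since delivery ≤ 99 days: 17 ≤ 99 is true
  return reason ∈ {defective, other, unwanted}: unwanted is in the set → true
  original tags attached: yes → true
  NOT receipt or order number provided: yes → false
  NOT customer is a member: no → true
Combine:
[1.2] true AND false = false
[1.3] true → false = false
[1] false OR false OR false = false
[2.1.1] false AND true = false
[2.1] NOT false = true
[2.2] true OR false OR false = true
[2] true → true = true
[3.1.1.1.1] exactly-one(true, true) = false
[3.1.1.1] NOT false = true
[3.1.1] NOT true = false
[3.1.2.2.1.1] false OR true = true
[3.1.2.2.1] NOT true = false
[3.1.2.2] NOT false = true
[3.1.2] true OR true = true
[3.1] false AND true = false
[3] NOT false = true
[root] false OR true OR true = true
Overall: true → accepted

Accepted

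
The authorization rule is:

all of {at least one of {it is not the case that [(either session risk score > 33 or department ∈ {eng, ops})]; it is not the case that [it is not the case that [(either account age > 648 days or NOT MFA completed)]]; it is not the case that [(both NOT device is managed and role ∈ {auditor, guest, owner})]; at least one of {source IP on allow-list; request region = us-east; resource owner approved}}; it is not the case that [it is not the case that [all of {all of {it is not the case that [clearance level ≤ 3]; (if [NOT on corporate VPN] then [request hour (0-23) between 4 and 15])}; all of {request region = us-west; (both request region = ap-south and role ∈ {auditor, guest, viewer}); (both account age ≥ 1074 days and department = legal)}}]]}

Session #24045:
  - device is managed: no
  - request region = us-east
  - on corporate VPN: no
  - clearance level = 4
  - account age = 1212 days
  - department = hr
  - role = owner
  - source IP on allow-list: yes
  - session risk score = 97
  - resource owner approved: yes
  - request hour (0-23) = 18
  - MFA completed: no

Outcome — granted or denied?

Denied

Atomic conditions:
  session risk score > 33: 97 > 33 is true
  department ∈ {eng, ops}: hr is not in the set → false
  account age > 648 days: 1212 > 648 is true
  NOT MFA completed: no → true
  NOT device is managed: no → true
  role ∈ {auditor, guest, owner}: owner is in the set → true
  source IP on allow-list: yes → true
  request region = us-east: us-east == us-east is true
  resource owner approved: yes → true
  clearance level ≤ 3: 4 ≤ 3 is false
  NOT on corporate VPN: no → true
  request hour (0-23) between 4 and 15: 18 in [4, 15] is false
  request region = us-west: us-east == us-west is false
  request region = ap-south: us-east == ap-south is false
  role ∈ {auditor, guest, viewer}: owner is not in the set → false
  account age ≥ 1074 days: 1212 ≥ 1074 is true
  department = legal: hr == legal is false
Combine:
[1.1.1] true OR false = true
[1.1] NOT true = false
[1.2.1.1] true OR true = true
[1.2.1] NOT true = false
[1.2] NOT false = true
[1.3.1] true AND true = true
[1.3] NOT true = false
[1.4] true OR true OR true = true
[1] false OR true OR false OR true = true
[2.1.1.1.1] NOT false = true
[2.1.1.1.2] true → false = false
[2.1.1.1] true AND false = false
[2.1.1.2.2] false AND false = false
[2.1.1.2.3] true AND false = false
[2.1.1.2] false AND false AND false = false
[2.1.1] false AND false = false
[2.1] NOT false = true
[2] NOT true = false
[root] true AND false = false
Overall: false → denied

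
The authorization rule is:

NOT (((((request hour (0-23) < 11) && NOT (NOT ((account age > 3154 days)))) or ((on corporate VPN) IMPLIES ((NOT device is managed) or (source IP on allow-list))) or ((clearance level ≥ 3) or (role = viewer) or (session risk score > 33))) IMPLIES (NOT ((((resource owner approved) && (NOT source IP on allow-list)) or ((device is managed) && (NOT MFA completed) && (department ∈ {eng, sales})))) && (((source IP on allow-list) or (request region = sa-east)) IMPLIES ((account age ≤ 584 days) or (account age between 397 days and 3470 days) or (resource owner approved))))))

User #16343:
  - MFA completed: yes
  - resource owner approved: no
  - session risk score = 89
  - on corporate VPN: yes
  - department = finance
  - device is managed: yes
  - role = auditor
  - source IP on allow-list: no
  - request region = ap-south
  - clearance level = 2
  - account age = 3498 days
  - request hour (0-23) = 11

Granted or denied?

Denied

Atomic conditions:
  request hour (0-23) < 11: 11 < 11 is false
  account age > 3154 days: 3498 > 3154 is true
  on corporate VPN: yes → true
  NOT device is managed: yes → false
  source IP on allow-list: no → false
  clearance level ≥ 3: 2 ≥ 3 is false
  role = viewer: auditor == viewer is false
  session risk score > 33: 89 > 33 is true
  resource owner approved: no → false
  NOT source IP on allow-list: no → true
  device is managed: yes → true
  NOT MFA completed: yes → false
  department ∈ {eng, sales}: finance is not in the set → false
  request region = sa-east: ap-south == sa-east is false
  account age ≤ 584 days: 3498 ≤ 584 is false
  account age between 397 days and 3470 days: 3498 in [397, 3470] is false
Combine:
[1.1.1.2.1] NOT true = false
[1.1.1.2] NOT false = true
[1.1.1] false AND true = false
[1.1.2.2] false OR false = false
[1.1.2] true → false = false
[1.1.3] false OR false OR true = true
[1.1] false OR false OR true = true
[1.2.1.1.1] false AND true = false
[1.2.1.1.2] true AND false AND false = false
[1.2.1.1] false OR false = false
[1.2.1] NOT false = true
[1.2.2.1] false OR false = false
[1.2.2.2] false OR false OR false = false
[1.2.2] false → false (antecedent false ⇒ implication holds) = true
[1.2] true AND true = true
[1] true → true = true
[root] NOT true = false
Overall: false → denied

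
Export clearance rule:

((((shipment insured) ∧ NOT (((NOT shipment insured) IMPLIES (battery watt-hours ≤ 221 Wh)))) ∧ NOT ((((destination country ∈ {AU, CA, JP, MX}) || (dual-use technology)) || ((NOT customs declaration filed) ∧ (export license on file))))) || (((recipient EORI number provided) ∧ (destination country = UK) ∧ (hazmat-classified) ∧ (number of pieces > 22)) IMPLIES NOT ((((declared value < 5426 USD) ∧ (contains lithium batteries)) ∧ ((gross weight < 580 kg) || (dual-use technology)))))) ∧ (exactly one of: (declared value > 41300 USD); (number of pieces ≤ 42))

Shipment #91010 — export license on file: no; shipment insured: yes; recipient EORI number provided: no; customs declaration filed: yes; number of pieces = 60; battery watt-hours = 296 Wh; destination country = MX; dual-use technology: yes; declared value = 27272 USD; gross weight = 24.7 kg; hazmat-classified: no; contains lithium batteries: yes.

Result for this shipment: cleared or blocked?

Blocked

Atomic conditions:
  shipment insured: yes → true
  NOT shipment insured: yes → false
  battery watt-hours ≤ 221 Wh: 296 ≤ 221 is false
  destination country ∈ {AU, CA, JP, MX}: MX is in the set → true
  dual-use technology: yes → true
  NOT customs declaration filed: yes → false
  export license on file: no → false
  recipient EORI number provided: no → false
  destination country = UK: MX == UK is false
  hazmat-classified: no → false
  number of pieces > 22: 60 > 22 is true
  declared value < 5426 USD: 27272 < 5426 is false
  contains lithium batteries: yes → true
  gross weight < 580 kg: 24.7 < 580 is true
  declared value > 41300 USD: 27272 > 41300 is false
  number of pieces ≤ 42: 60 ≤ 42 is false
Combine:
[1.1.1.2.1] false → false (antecedent false ⇒ implication holds) = true
[1.1.1.2] NOT true = false
[1.1.1] true AND false = false
[1.1.2.1.1] true OR true = true
[1.1.2.1.2] false AND false = false
[1.1.2.1] true OR false = true
[1.1.2] NOT true = false
[1.1] false AND false = false
[1.2.1] false AND false AND false AND true = false
[1.2.2.1.1] false AND true = false
[1.2.2.1.2] true OR true = true
[1.2.2.1] false AND true = false
[1.2.2] NOT false = true
[1.2] false → true (antecedent false ⇒ implication holds) = true
[1] false OR true = true
[2] exactly-one(false, false) = false
[root] true AND false = false
Overall: false → blocked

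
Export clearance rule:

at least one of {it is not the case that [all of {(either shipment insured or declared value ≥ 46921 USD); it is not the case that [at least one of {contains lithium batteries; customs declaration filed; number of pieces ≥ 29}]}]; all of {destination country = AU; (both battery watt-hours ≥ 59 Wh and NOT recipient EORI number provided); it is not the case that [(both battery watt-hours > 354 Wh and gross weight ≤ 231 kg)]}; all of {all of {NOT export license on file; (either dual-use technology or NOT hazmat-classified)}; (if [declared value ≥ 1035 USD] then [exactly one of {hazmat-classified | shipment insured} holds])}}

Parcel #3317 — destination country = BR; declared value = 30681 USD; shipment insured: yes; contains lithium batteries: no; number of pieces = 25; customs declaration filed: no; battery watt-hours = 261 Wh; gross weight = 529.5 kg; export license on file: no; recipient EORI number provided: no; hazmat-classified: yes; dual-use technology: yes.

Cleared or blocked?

Blocked

Atomic conditions:
  shipment insured: yes → true
  declared value ≥ 46921 USD: 30681 ≥ 46921 is false
  contains lithium batteries: no → false
  customs declaration filed: no → false
  number of pieces ≥ 29: 25 ≥ 29 is false
  destination country = AU: BR == AU is false
  battery watt-hours ≥ 59 Wh: 261 ≥ 59 is true
  NOT recipient EORI number provided: no → true
  battery watt-hours > 354 Wh: 261 > 354 is false
  gross weight ≤ 231 kg: 529.5 ≤ 231 is false
  NOT export license on file: no → true
  dual-use technology: yes → true
  NOT hazmat-classified: yes → false
  declared value ≥ 1035 USD: 30681 ≥ 1035 is true
  hazmat-classified: yes → true
Combine:
[1.1.1] true OR false = true
[1.1.2.1] false OR false OR false = false
[1.1.2] NOT false = true
[1.1] true AND true = true
[1] NOT true = false
[2.2] true AND true = true
[2.3.1] false AND false = false
[2.3] NOT false = true
[2] false AND true AND true = false
[3.1.2] true OR false = true
[3.1] true AND true = true
[3.2.2] exactly-one(true, true) = false
[3.2] true → false = false
[3] true AND false = false
[root] false OR false OR false = false
Overall: false → blocked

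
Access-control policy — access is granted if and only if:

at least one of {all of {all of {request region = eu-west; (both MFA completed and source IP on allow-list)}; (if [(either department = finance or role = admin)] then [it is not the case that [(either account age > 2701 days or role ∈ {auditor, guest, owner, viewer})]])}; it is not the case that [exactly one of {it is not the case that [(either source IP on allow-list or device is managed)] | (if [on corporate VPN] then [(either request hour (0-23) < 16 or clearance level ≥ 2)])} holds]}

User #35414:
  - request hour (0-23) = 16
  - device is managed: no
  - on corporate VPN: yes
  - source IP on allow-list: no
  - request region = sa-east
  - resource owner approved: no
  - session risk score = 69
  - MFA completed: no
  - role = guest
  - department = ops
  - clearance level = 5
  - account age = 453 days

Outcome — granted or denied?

Granted

Atomic conditions:
  request region = eu-west: sa-east == eu-west is false
  MFA completed: no → false
  source IP on allow-list: no → false
  department = finance: ops == finance is false
  role = admin: guest == admin is false
  account age > 2701 days: 453 > 2701 is false
  role ∈ {auditor, guest, owner, viewer}: guest is in the set → true
  device is managed: no → false
  on corporate VPN: yes → true
  request hour (0-23) < 16: 16 < 16 is false
  clearance level ≥ 2: 5 ≥ 2 is true
Combine:
[1.1.2] false AND false = false
[1.1] false AND false = false
[1.2.1] false OR false = false
[1.2.2.1] false OR true = true
[1.2.2] NOT true = false
[1.2] false → false (antecedent false ⇒ implication holds) = true
[1] false AND true = false
[2.1.1.1] false OR false = false
[2.1.1] NOT false = true
[2.1.2.2] false OR true = true
[2.1.2] true → true = true
[2.1] exactly-one(true, true) = false
[2] NOT false = true
[root] false OR true = true
Overall: true → granted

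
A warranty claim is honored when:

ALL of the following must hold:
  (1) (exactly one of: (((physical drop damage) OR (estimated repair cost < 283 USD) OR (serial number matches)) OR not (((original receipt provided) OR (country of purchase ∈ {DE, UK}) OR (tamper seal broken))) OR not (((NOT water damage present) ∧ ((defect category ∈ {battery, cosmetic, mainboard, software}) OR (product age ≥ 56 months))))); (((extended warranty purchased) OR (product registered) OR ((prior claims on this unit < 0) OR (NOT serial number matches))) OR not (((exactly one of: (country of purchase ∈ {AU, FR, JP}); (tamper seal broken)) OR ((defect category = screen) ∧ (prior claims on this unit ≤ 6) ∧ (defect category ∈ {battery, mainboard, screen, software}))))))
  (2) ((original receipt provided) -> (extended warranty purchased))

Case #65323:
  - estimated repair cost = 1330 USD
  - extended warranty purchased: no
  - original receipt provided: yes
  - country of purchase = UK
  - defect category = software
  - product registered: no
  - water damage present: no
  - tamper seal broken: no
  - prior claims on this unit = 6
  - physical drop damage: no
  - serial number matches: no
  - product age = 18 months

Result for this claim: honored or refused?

Refused

Atomic conditions:
  physical drop damage: no → false
  estimated repair cost < 283 USD: 1330 < 283 is false
  serial number matches: no → false
  original receipt provided: yes → true
  country of purchase ∈ {DE, UK}: UK is in the set → true
  tamper seal broken: no → false
  NOT water damage present: no → true
  defect category ∈ {battery, cosmetic, mainboard, software}: software is in the set → true
  product age ≥ 56 months: 18 ≥ 56 is false
  extended warranty purchased: no → false
  product registered: no → false
  prior claims on this unit < 0: 6 < 0 is false
  NOT serial number matches: no → true
  country of purchase ∈ {AU, FR, JP}: UK is not in the set → false
  defect category = screen: software == screen is false
  prior claims on this unit ≤ 6: 6 ≤ 6 is true
  defect category ∈ {battery, mainboard, screen, software}: software is in the set → true
Combine:
[1.1.1] false OR false OR false = false
[1.1.2.1] true OR true OR false = true
[1.1.2] NOT true = false
[1.1.3.1.2] true OR false = true
[1.1.3.1] true AND true = true
[1.1.3] NOT true = false
[1.1] false OR false OR false = false
[1.2.1.3] false OR true = true
[1.2.1] false OR false OR true = true
[1.2.2.1.1] exactly-one(false, false) = false
[1.2.2.1.2] false AND true AND true = false
[1.2.2.1] false OR false = false
[1.2.2] NOT false = true
[1.2] true OR true = true
[1] exactly-one(false, true) = true
[2] true → false = false
[root] true AND false = false
Overall: false → refused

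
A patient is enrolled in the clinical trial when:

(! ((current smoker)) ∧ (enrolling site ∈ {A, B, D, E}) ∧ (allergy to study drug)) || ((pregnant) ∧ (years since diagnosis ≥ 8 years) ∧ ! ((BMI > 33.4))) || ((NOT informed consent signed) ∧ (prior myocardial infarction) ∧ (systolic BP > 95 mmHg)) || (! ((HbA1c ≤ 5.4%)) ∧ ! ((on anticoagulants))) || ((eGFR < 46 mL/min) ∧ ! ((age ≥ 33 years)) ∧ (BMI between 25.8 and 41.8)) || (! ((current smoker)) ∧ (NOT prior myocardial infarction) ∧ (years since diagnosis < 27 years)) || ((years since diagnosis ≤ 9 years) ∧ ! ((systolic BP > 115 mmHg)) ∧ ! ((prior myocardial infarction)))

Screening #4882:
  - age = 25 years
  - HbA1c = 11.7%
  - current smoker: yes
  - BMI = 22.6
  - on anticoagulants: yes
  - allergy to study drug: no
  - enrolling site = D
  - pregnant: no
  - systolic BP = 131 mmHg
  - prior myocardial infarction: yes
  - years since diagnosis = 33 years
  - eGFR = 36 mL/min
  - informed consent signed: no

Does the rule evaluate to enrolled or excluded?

Enrolled

Atomic conditions:
  current smoker: yes → true
  enrolling site ∈ {A, B, D, E}: D is in the set → true
  allergy to study drug: no → false
  pregnant: no → false
  years since diagnosis ≥ 8 years: 33 ≥ 8 is true
  BMI > 33.4: 22.6 > 33.4 is false
  NOT informed consent signed: no → true
  prior myocardial infarction: yes → true
  systolic BP > 95 mmHg: 131 > 95 is true
  HbA1c ≤ 5.4%: 11.7 ≤ 5.4 is false
  on anticoagulants: yes → true
  eGFR < 46 mL/min: 36 < 46 is true
  age ≥ 33 years: 25 ≥ 33 is false
  BMI between 25.8 and 41.8: 22.6 in [25.8, 41.8] is false
  NOT prior myocardial infarction: yes → false
  years since diagnosis < 27 years: 33 < 27 is false
  years since diagnosis ≤ 9 years: 33 ≤ 9 is false
  systolic BP > 115 mmHg: 131 > 115 is true
Combine:
[1.1] NOT true = false
[1] false AND true AND false = false
[2.3] NOT false = true
[2] false AND true AND true = false
[3] true AND true AND true = true
[4.1] NOT false = true
[4.2] NOT true = false
[4] true AND false = false
[5.2] NOT false = true
[5] true AND true AND false = false
[6.1] NOT true = false
[6] false AND false AND false = false
[7.2] NOT true = false
[7.3] NOT true = false
[7] false AND false AND false = false
[root] false OR false OR true OR false OR false OR false OR false = true
Overall: true → enrolled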